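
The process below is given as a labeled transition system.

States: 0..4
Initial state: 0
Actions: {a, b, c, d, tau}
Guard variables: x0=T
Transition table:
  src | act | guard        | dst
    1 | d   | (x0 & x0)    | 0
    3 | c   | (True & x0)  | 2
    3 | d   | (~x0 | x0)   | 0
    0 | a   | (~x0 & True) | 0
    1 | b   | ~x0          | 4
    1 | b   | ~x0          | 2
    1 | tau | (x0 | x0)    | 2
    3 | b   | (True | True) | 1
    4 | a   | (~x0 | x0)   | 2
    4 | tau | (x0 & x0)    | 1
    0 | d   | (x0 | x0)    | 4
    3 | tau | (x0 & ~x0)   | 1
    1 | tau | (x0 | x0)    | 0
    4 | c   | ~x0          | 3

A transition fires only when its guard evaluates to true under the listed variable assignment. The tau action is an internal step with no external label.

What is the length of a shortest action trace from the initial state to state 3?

BFS to 3:
  Layer 0: {0}
  Layer 1: {4}
  Layer 2: {1,2}
3 never appears.

Answer: UNREACHABLE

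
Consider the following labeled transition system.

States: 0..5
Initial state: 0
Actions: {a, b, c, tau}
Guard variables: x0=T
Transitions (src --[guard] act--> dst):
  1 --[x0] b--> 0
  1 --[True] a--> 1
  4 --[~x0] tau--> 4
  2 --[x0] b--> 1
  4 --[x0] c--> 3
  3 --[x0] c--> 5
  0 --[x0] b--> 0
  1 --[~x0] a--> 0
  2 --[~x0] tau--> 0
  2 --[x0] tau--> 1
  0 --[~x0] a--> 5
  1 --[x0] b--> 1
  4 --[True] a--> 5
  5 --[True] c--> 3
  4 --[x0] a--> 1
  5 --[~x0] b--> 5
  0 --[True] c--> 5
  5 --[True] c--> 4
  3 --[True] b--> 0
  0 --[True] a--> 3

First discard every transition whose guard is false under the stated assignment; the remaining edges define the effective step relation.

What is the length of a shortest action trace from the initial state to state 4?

Breadth-first toward 4:
  Layer 0: {0}
  Layer 1: {3,5}
  Layer 2: {4}
4 enters at depth 2; path c·c

Answer: 2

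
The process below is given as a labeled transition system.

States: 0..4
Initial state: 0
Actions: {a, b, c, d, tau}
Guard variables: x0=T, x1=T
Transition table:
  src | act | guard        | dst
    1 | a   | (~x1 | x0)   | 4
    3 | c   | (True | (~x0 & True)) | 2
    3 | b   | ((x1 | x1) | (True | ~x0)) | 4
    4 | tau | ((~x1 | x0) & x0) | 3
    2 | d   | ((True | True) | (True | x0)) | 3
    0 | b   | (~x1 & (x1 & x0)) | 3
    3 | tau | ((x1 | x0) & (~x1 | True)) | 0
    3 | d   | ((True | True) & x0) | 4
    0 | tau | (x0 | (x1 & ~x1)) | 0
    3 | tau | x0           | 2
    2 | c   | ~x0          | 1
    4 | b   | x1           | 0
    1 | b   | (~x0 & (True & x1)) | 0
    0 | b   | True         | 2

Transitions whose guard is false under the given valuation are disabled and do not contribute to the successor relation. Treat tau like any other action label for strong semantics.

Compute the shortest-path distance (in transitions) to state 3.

Answer: 2

Analysis:
Layered search for 3:
  L0 = {0}
  L1 = {2}
  L2 = {3}
3 enters at depth 2; path b·d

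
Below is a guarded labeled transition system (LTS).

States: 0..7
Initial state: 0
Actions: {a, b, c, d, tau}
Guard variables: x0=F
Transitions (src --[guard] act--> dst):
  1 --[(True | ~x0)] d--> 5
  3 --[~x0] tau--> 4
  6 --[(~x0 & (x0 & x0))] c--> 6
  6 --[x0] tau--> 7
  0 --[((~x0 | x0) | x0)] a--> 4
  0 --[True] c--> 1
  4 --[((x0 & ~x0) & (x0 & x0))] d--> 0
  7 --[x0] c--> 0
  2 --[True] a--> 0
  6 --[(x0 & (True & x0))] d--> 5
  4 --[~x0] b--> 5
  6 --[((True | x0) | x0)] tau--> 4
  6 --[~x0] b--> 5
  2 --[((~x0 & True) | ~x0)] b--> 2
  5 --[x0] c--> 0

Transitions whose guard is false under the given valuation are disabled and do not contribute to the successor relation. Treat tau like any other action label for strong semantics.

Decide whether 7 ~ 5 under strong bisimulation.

Bisimulation quotient by refinement:
  π0 = {{0,1,2,3,4,5,6,7}}
  π1 = {{0},{1},{2},{3},{4},{5,7},{6}}
stable after 2 split(s): 7 block(s)
7∈{5,7}, 5∈{5,7}

Answer: BISIMILAR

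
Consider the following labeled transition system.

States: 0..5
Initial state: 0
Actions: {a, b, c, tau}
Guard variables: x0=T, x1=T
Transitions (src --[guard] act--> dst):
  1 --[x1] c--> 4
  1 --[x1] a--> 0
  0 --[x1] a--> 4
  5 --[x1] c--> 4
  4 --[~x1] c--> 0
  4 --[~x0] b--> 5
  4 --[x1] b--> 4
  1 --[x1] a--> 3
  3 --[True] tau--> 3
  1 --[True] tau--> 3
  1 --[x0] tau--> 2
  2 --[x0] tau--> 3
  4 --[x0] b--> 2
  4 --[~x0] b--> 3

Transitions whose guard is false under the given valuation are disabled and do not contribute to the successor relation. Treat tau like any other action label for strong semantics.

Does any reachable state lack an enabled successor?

Reach set: {0,2,3,4}
  0: a→4  [1 exit(s)]
  2: tau→3  [1 exit(s)]
  3: tau→3  [1 exit(s)]
  4: b→2  b→4  [2 exit(s)]

Answer: DEADLOCK-FREE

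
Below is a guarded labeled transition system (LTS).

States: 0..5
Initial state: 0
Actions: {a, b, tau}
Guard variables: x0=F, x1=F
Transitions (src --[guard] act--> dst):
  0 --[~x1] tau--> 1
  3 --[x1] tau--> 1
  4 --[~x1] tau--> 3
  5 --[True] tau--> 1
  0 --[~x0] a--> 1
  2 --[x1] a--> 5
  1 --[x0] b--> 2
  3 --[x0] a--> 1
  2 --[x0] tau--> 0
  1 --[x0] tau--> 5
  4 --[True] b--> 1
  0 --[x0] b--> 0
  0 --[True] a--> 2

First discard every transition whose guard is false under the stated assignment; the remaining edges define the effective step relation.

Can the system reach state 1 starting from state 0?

6 transition(s) survive guard evaluation.
L0 = {0}
L1 = {1,2}  cumulative {0,1,2}
Reach set: {0,1,2}
trace reaching 1: tau

Answer: REACHABLE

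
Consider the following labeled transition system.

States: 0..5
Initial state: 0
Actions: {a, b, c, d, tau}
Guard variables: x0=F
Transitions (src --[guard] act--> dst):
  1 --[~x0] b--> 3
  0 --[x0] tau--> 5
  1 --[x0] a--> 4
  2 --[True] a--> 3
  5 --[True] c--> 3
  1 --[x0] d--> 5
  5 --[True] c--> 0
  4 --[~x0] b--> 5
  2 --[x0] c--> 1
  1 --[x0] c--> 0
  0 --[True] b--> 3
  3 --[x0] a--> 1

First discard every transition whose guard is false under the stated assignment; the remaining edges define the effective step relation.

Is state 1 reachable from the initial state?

Answer: UNREACHABLE

Working:
After dropping false guards: 6 live edges.
Layer 0: {0}
Layer 1: {3}  now seen {0,3}
Reachable = {0,3}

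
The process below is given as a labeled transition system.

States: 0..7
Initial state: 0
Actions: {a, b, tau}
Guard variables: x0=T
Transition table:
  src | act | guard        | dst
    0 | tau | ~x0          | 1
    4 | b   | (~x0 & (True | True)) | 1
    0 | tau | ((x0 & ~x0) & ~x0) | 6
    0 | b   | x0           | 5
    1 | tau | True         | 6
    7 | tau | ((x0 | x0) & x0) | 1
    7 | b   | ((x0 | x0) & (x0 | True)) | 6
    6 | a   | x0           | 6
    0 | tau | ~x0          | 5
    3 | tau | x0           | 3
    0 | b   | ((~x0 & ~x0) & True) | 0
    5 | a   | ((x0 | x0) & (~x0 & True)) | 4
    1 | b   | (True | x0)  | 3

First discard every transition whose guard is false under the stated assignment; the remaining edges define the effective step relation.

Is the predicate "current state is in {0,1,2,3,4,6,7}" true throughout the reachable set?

Allowed set {0,1,2,3,4,6,7}
Reach set: {0,5}
  0: ok
  5: ✗ unsafe
witness against invariant: b → 5

Answer: INVARIANT VIOLATED at state 5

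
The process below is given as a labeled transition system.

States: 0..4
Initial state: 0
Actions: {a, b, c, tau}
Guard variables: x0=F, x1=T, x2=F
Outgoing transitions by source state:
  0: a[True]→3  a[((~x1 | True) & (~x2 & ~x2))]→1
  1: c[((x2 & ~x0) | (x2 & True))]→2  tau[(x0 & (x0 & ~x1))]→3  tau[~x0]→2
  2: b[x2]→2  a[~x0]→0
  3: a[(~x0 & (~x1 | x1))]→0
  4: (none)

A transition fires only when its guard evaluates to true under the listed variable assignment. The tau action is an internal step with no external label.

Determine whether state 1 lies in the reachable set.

Answer: REACHABLE

Working:
5 transition(s) survive guard evaluation.
depth 0: {0}
depth 1: {1,3}  total {0,1,3}
depth 2: {2}  total {0,1,2,3}
Reachable = {0,1,2,3}
trace reaching 1: a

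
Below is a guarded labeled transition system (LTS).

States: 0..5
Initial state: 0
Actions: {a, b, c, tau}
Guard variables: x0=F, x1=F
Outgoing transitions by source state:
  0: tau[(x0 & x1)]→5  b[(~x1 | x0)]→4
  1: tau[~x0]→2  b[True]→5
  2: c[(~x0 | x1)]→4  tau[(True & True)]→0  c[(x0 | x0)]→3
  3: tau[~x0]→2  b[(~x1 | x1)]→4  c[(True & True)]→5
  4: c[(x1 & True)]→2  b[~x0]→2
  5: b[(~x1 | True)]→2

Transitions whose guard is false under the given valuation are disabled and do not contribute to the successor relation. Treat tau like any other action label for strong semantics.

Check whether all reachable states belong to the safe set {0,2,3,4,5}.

Inv-set: {0,2,3,4,5}
Reach set: {0,2,4}
  0: safe
  2: safe
  4: safe

Answer: INVARIANT HOLDS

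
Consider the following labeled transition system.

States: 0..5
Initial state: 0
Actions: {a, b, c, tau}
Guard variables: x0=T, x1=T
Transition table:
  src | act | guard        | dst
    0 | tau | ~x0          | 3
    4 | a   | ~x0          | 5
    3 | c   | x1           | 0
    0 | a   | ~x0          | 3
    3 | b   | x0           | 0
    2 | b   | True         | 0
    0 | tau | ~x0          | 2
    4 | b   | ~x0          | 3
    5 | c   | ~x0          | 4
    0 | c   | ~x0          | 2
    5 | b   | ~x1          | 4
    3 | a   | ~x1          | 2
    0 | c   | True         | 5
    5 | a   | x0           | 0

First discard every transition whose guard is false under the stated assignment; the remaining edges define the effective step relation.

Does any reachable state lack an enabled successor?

Answer: DEADLOCK-FREE

Working:
Reachable = {0,5}
  0: c→5  [1 out]
  5: a→0  [1 out]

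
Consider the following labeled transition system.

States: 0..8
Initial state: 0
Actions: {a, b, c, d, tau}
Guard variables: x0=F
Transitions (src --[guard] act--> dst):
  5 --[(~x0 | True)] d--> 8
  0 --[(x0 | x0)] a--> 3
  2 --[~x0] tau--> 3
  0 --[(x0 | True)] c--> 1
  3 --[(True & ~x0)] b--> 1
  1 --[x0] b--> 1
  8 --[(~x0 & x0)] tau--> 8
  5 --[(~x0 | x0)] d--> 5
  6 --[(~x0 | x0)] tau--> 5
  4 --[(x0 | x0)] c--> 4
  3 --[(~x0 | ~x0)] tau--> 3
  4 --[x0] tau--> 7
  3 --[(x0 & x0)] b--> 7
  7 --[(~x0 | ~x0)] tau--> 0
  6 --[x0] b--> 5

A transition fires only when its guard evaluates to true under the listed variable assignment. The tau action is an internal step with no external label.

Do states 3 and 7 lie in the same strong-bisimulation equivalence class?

Compute ~ classes (split until stable):
  π0 = {{0,1,2,3,4,5,6,7,8}}
  π1 = {{0},{1,4,8},{2,6,7},{3},{5}}
  π2 = {{0},{1,4,8},{2},{3},{5},{6},{7}}
stable after 3 split(s): 7 block(s)
[3]={3}  [7]={7}

Answer: NOT BISIMILAR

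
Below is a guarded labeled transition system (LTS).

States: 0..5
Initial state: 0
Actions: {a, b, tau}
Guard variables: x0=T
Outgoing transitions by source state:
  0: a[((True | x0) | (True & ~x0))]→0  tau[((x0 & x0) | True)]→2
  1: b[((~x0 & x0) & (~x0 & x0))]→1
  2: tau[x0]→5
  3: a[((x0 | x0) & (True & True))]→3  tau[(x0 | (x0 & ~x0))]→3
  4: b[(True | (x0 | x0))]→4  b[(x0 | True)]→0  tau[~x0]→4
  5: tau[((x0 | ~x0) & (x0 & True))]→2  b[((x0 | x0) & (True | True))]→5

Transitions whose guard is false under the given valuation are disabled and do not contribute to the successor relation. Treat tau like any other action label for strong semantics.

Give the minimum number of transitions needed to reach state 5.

BFS to 5:
  Layer 0: {0}
  Layer 1: {2}
  Layer 2: {5}
first hit 5 at d=2 via tau·tau

Answer: 2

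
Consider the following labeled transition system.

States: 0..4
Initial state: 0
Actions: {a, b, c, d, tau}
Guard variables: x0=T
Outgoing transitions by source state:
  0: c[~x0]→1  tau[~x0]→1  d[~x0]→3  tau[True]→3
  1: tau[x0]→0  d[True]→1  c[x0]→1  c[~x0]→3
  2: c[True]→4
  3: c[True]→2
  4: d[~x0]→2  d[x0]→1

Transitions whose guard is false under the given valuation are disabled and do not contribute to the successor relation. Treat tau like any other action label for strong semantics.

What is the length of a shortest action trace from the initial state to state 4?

Breadth-first toward 4:
  Layer 0: {0}
  Layer 1: {3}
  Layer 2: {2}
  Layer 3: {4}
first hit 4 at d=3 via tau·c·c

Answer: 3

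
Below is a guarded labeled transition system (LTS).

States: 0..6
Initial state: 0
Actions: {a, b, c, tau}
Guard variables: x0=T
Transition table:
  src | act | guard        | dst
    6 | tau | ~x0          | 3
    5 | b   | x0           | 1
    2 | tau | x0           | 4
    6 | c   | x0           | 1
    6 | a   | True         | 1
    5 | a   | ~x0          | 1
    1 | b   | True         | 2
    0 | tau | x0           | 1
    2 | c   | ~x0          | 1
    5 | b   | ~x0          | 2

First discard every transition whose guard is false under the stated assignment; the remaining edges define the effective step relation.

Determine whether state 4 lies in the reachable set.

Answer: REACHABLE

Working:
After dropping false guards: 6 live edges.
L0 = {0}
L1 = {1}  cumulative {0,1}
L2 = {2}  cumulative {0,1,2}
L3 = {4}  cumulative {0,1,2,4}
Reachable = {0,1,2,4}
Path to 4: tau·b·tau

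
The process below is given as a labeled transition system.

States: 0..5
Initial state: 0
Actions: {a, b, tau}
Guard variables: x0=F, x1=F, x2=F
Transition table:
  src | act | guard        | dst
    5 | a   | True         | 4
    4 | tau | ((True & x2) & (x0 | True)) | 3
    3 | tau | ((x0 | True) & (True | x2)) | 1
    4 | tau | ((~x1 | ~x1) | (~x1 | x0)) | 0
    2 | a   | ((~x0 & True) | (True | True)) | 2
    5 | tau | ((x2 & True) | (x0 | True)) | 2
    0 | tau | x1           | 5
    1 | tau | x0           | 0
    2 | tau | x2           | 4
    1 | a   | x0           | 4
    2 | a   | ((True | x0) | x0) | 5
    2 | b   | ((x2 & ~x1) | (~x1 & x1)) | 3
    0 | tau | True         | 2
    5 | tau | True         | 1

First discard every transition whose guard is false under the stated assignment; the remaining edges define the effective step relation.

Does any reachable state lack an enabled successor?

Answer: DEADLOCK at state 1

Analysis:
Reachable = {0,1,2,4,5}
  0: tau→2  [1 out]
  1: ∅  [deadlock]
  2: a→2  a→5  [2 out]
  4: tau→0  [1 out]
  5: a→4  tau→1  tau→2  [3 out]
witness 1: tau·a·tau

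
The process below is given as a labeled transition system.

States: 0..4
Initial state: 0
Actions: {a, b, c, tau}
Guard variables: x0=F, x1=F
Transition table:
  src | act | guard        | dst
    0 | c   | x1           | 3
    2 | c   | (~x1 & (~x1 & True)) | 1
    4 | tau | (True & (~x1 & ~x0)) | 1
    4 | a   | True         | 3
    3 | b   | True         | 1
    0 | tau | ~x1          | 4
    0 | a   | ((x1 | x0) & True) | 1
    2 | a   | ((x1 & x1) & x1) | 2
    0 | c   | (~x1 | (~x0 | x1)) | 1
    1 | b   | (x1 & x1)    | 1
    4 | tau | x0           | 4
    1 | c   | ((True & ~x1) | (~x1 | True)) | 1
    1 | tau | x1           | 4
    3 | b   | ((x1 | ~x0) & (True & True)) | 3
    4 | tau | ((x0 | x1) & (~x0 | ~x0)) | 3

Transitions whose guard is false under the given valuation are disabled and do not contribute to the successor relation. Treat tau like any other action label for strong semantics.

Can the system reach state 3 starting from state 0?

After dropping false guards: 8 live edges.
Layer 0: {0}
Layer 1: {1,4}  total {0,1,4}
Layer 2: {3}  total {0,1,3,4}
R = {0,1,3,4}
Path to 3: tau·a

Answer: REACHABLE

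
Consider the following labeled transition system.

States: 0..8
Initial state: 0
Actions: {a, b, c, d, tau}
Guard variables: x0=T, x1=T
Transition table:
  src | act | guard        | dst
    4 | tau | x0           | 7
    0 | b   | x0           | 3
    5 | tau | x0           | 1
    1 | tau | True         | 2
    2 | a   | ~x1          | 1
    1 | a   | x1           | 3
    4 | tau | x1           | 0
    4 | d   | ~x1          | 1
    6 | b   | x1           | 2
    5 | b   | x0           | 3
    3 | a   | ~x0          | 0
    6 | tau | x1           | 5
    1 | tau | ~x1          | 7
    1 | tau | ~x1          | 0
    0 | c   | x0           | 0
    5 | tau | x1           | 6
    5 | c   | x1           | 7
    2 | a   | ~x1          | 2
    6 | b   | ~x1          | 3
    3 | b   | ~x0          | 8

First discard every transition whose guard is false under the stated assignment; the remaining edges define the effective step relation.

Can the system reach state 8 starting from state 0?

Answer: UNREACHABLE

Analysis:
After dropping false guards: 12 live edges.
L0 = {0}
L1 = {3}  now seen {0,3}
R = {0,3}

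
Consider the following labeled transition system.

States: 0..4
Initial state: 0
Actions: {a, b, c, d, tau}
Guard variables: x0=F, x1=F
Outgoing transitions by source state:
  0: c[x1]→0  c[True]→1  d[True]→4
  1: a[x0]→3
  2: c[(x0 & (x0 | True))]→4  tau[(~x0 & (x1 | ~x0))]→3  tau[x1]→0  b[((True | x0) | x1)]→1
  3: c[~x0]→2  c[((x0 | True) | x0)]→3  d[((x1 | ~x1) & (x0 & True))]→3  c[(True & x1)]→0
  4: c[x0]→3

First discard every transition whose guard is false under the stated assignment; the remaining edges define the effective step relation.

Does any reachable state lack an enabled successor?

Answer: DEADLOCK at state 1

Trace:
Reachable = {0,1,4}
  0: c→1  d→4  [deg 2]
  1: ∅  [deadlock]
  4: ∅  [deadlock]
trace reaching 1: c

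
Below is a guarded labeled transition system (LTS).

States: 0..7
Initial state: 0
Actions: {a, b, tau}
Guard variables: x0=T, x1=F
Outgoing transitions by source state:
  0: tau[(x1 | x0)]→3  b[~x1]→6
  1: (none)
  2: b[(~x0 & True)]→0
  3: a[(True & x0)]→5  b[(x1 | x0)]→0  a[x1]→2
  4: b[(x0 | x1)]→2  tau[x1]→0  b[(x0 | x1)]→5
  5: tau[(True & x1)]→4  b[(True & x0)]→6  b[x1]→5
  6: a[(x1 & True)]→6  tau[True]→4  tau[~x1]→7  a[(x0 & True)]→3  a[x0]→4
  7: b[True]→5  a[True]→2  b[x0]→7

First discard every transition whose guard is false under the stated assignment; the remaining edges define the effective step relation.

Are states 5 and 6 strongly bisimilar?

Bisimulation quotient by refinement:
  π0 = {{0,1,2,3,4,5,6,7}}
  π1 = {{0},{1,2},{3,7},{4,5},{6}}
  π2 = {{0},{1,2},{3},{4},{5},{6},{7}}
stable after 3 split(s): 7 block(s)
[5]={5}  [6]={6}

Answer: NOT BISIMILAR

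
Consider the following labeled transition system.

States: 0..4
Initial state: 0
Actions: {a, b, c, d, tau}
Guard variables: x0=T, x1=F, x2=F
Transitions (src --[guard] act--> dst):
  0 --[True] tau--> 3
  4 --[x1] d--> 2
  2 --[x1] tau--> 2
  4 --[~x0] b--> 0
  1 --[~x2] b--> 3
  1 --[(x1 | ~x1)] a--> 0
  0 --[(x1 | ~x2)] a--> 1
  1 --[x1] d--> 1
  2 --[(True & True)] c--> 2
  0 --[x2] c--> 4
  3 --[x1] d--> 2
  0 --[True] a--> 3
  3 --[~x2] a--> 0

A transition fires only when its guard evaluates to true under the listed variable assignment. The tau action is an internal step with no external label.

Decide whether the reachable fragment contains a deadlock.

Reachable = {0,1,3}
  0: a→1  a→3  tau→3  [3 out]
  1: a→0  b→3  [2 out]
  3: a→0  [1 out]

Answer: DEADLOCK-FREE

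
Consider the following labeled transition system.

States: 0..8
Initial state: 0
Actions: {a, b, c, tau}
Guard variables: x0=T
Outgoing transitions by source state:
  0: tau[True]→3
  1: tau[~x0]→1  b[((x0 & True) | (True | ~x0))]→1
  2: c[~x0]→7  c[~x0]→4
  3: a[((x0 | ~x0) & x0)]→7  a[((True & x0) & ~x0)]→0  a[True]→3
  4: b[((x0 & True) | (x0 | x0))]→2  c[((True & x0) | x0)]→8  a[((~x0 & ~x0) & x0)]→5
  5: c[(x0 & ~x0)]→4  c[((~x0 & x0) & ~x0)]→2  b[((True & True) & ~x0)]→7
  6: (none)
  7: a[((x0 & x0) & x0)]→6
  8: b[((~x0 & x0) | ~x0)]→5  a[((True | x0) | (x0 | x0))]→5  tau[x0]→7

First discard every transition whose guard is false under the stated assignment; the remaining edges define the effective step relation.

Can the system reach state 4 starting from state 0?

Answer: UNREACHABLE

Analysis:
9 transition(s) survive guard evaluation.
depth 0: {0}
depth 1: {3}  total {0,3}
depth 2: {7}  total {0,3,7}
depth 3: {6}  total {0,3,6,7}
Reachable = {0,3,6,7}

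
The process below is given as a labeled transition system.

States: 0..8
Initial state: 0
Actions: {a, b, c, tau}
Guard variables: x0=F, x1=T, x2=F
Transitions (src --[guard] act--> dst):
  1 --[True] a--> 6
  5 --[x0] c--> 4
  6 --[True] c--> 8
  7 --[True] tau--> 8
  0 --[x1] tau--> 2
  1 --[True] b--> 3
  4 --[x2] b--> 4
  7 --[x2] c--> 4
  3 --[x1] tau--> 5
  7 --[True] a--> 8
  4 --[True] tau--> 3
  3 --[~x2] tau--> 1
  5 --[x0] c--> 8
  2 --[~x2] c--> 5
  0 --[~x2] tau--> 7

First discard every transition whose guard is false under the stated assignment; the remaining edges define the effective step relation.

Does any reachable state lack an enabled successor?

Answer: DEADLOCK at state 5

Trace:
Reach set: {0,2,5,7,8}
  0: tau→2  tau→7  [deg 2]
  2: c→5  [deg 1]
  5: ∅  [no exit]
  7: a→8  tau→8  [deg 2]
  8: ∅  [no exit]
trace reaching 5: tau·c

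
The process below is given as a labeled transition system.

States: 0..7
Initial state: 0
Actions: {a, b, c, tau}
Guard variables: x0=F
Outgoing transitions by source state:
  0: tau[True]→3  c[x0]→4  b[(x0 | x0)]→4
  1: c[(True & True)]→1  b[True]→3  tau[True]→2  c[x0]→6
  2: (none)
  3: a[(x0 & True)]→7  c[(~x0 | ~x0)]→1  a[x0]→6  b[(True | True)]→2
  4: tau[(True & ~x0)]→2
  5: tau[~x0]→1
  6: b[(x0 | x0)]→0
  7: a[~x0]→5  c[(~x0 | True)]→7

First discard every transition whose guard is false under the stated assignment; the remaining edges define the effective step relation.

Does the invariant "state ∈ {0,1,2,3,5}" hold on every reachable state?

Answer: INVARIANT HOLDS

Analysis:
Inv-set: {0,1,2,3,5}
Reach set: {0,1,2,3}
  0: ✓
  1: ✓
  2: ✓
  3: ✓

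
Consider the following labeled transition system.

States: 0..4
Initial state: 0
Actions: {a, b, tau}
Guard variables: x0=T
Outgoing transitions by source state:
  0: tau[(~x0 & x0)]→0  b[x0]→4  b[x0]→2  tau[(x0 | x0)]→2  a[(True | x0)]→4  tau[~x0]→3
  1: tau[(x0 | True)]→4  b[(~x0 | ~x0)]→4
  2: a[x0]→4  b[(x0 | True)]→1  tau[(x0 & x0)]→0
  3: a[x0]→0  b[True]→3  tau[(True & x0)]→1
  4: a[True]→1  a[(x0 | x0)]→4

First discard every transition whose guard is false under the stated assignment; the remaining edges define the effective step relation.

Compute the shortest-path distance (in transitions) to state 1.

BFS to 1:
  L0 = {0}
  L1 = {2,4}
  L2 = {1}
first hit 1 at d=2 via a·a

Answer: 2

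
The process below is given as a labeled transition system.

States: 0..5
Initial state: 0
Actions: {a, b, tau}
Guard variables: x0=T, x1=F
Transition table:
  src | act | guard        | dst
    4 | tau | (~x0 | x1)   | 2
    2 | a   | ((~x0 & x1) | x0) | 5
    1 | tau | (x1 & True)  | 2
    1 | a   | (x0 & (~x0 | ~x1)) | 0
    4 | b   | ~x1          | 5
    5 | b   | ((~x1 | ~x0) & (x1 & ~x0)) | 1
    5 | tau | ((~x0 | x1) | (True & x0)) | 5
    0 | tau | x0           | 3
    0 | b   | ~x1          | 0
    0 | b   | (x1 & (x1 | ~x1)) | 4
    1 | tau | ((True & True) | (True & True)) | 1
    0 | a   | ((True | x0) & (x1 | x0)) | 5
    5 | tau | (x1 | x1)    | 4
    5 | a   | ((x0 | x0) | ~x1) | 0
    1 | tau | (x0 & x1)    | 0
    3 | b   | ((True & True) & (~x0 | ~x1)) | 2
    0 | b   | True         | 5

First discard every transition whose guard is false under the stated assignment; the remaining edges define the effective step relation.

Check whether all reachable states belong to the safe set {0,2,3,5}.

Allowed set {0,2,3,5}
Reachable = {0,2,3,5}
  0: ✓
  2: ✓
  3: ✓
  5: ✓

Answer: INVARIANT HOLDS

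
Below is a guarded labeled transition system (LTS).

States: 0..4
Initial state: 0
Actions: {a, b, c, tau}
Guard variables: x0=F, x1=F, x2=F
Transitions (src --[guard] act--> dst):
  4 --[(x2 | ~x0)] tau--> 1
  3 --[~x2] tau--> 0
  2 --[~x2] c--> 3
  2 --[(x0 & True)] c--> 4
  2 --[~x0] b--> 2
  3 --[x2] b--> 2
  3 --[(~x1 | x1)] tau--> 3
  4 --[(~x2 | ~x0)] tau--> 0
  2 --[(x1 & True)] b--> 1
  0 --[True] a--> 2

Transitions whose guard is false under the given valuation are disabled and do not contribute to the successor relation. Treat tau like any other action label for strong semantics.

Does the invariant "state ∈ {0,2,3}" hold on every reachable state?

Safe = {0,2,3}
Reachable = {0,2,3}
  0: ok
  2: ok
  3: ok

Answer: INVARIANT HOLDS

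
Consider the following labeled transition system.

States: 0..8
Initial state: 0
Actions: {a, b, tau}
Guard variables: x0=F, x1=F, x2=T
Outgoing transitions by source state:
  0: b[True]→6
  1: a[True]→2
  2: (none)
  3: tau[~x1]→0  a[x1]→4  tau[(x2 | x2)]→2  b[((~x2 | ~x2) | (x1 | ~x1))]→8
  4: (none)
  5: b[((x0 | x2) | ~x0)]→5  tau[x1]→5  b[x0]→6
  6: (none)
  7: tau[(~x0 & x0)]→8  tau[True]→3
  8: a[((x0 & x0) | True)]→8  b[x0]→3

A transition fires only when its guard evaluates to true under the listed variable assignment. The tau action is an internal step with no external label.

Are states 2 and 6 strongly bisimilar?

Answer: BISIMILAR

Working:
Compute ~ classes (split until stable):
  P[0] = {{0,1,2,3,4,5,6,7,8}}
  P[1] = {{0,5},{1,8},{2,4,6},{3},{7}}
  P[2] = {{0},{1},{2,4,6},{3},{5},{7},{8}}
Fixed point at round 3; 7 class(es).
[2]={2,4,6}  [6]={2,4,6}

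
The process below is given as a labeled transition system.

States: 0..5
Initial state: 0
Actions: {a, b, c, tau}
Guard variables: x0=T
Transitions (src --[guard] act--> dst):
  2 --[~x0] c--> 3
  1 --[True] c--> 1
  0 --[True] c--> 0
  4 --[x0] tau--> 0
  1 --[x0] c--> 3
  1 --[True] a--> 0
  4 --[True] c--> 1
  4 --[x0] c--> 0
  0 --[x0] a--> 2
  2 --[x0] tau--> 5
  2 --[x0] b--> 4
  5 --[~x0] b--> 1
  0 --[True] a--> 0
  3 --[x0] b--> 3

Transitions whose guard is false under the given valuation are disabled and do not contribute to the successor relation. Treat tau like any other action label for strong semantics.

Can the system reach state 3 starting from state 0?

Answer: REACHABLE

Working:
12 transition(s) survive guard evaluation.
L0 = {0}
L1 = {2}  now seen {0,2}
L2 = {4,5}  now seen {0,2,4,5}
L3 = {1}  now seen {0,1,2,4,5}
L4 = {3}  now seen {0,1,2,3,4,5}
Reachable = {0,1,2,3,4,5}
witness 3: a·b·c·c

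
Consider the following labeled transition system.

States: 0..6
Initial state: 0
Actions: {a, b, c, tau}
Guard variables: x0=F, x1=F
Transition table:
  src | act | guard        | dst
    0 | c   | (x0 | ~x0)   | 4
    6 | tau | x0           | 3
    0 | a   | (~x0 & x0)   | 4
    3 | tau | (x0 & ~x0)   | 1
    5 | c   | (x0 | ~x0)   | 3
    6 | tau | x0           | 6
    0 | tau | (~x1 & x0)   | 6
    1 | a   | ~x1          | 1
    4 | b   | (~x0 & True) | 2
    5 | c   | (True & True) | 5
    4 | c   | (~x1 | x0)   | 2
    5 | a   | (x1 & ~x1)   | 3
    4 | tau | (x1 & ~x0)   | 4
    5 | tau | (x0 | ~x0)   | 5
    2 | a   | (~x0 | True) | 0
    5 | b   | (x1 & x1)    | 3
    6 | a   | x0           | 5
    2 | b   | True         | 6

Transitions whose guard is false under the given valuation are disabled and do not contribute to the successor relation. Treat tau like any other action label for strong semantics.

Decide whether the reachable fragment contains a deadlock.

Answer: DEADLOCK at state 6

Working:
Reach set: {0,2,4,6}
  0: c→4  [1 exit(s)]
  2: a→0  b→6  [2 exit(s)]
  4: b→2  c→2  [2 exit(s)]
  6: ∅  [no exit]
Path to 6: c·b·b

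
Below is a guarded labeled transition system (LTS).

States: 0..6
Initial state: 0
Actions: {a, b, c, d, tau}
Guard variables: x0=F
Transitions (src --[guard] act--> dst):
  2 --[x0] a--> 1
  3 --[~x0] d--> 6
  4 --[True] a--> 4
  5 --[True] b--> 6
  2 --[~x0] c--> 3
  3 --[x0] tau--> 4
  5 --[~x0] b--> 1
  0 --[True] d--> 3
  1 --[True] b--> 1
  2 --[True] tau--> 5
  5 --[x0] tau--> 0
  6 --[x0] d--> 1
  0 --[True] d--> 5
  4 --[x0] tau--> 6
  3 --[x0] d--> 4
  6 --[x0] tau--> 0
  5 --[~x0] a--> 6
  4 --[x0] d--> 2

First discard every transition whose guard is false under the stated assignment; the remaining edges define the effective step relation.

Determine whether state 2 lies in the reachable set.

10 transition(s) survive guard evaluation.
L0 = {0}
L1 = {3,5}  now seen {0,3,5}
L2 = {1,6}  now seen {0,1,3,5,6}
Reachable = {0,1,3,5,6}

Answer: UNREACHABLE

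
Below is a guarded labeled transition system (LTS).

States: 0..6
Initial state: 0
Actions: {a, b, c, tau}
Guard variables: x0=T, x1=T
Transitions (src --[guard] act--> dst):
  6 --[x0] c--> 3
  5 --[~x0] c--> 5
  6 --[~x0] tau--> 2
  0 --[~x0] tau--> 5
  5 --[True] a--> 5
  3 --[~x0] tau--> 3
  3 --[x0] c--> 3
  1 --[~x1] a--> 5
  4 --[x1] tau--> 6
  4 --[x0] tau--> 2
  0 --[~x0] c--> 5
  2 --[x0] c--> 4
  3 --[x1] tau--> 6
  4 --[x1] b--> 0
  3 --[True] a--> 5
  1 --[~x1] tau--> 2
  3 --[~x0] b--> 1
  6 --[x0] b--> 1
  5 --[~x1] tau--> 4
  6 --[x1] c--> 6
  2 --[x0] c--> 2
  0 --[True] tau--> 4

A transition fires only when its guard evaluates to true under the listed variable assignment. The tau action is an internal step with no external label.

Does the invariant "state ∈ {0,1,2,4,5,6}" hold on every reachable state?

Inv-set: {0,1,2,4,5,6}
Reach set: {0,1,2,3,4,5,6}
  0: safe
  1: safe
  2: safe
  3: VIOLATES
  4: safe
  5: safe
  6: safe
witness against invariant: tau·tau·c → 3

Answer: INVARIANT VIOLATED at state 3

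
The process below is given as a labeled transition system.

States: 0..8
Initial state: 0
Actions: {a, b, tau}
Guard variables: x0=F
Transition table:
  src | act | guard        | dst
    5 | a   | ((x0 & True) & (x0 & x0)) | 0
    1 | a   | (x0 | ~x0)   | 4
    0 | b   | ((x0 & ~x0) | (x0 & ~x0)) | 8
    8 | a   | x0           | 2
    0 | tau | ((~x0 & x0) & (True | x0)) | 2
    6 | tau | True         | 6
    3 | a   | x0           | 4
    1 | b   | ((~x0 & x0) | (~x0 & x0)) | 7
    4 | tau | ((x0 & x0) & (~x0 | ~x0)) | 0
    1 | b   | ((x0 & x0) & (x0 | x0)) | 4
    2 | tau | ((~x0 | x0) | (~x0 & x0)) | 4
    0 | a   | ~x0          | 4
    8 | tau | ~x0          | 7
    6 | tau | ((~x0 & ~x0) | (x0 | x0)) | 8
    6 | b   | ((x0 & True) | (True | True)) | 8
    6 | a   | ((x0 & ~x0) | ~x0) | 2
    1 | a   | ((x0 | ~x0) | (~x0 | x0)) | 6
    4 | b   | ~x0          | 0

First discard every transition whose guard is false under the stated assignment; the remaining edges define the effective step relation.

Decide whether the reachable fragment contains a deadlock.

Reachable = {0,4}
  0: a→4  [deg 1]
  4: b→0  [deg 1]

Answer: DEADLOCK-FREE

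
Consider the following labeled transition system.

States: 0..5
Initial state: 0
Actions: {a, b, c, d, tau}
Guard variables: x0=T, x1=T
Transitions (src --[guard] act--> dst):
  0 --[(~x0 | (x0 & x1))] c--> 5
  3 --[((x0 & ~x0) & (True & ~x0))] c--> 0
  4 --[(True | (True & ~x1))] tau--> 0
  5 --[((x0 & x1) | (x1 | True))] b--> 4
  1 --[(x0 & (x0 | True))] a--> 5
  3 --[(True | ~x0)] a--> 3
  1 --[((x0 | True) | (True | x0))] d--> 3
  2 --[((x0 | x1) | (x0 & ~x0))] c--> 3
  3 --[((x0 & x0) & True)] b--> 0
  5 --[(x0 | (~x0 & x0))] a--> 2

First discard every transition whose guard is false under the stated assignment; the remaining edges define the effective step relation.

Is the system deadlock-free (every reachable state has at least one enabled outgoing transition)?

R = {0,2,3,4,5}
  0: c→5  [1 exit(s)]
  2: c→3  [1 exit(s)]
  3: a→3  b→0  [2 exit(s)]
  4: tau→0  [1 exit(s)]
  5: a→2  b→4  [2 exit(s)]

Answer: DEADLOCK-FREE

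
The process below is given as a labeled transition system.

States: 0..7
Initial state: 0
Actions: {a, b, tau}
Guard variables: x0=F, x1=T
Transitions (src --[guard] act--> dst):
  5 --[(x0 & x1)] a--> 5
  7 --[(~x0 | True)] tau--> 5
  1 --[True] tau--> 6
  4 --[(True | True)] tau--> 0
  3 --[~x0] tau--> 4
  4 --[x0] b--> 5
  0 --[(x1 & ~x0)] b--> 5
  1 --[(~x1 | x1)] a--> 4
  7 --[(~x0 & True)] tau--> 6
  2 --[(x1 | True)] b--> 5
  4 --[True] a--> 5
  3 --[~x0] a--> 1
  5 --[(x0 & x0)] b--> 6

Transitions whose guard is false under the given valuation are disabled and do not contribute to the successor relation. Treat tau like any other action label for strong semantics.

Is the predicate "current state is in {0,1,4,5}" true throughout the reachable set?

Answer: INVARIANT HOLDS

Analysis:
Allowed set {0,1,4,5}
R = {0,5}
  0: ✓
  5: ✓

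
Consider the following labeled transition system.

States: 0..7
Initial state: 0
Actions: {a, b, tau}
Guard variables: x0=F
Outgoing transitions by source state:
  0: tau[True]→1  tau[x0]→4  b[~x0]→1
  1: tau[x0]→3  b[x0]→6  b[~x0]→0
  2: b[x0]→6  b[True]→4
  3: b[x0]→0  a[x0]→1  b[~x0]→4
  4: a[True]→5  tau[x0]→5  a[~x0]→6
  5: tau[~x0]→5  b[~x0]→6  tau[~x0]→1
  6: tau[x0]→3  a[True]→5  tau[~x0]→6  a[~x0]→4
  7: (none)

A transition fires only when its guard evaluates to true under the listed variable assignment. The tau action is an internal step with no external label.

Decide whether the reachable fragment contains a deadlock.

Reachable = {0,1}
  0: b→1  tau→1  [2 out]
  1: b→0  [1 out]

Answer: DEADLOCK-FREE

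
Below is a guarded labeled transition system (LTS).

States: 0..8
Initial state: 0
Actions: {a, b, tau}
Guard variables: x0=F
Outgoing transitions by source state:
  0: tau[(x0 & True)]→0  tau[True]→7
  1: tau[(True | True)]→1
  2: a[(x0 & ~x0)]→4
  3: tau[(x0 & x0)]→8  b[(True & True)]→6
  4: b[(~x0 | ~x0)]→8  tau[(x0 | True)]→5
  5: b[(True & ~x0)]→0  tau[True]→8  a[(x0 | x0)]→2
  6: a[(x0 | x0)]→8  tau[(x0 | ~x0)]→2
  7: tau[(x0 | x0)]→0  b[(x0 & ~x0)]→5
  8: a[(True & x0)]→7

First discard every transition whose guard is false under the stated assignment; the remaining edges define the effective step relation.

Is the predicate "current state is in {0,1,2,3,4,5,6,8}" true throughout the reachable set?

Inv-set: {0,1,2,3,4,5,6,8}
Reach set: {0,7}
  0: ✓
  7: ✗ unsafe
counterexample path to 7: tau

Answer: INVARIANT VIOLATED at state 7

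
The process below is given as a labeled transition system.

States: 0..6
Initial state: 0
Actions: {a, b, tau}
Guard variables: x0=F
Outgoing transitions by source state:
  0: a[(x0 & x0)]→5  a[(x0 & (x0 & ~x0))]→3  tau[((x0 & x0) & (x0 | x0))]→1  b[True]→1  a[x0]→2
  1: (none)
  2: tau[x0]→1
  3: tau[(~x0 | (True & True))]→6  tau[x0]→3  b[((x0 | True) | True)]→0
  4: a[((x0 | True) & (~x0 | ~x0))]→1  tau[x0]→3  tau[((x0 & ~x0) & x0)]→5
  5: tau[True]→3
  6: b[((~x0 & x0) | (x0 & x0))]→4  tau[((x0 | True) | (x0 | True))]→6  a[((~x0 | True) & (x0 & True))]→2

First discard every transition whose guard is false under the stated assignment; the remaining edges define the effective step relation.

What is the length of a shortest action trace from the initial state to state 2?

Answer: UNREACHABLE

Analysis:
BFS to 2:
  depth 0: {0}
  depth 1: {1}
2 never appears.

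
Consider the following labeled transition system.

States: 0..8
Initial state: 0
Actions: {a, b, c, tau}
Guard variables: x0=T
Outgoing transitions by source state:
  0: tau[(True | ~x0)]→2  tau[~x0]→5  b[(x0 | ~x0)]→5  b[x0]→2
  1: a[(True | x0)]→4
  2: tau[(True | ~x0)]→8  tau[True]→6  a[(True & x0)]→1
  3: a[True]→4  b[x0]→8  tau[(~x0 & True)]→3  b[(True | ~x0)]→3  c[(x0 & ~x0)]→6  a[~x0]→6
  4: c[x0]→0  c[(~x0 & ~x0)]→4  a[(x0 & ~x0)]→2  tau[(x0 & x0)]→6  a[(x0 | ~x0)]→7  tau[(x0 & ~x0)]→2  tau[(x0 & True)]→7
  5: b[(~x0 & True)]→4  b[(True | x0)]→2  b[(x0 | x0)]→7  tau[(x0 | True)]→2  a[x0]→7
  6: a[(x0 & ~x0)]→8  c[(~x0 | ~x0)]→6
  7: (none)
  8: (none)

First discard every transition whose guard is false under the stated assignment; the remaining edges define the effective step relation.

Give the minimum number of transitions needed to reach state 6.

Answer: 2

Trace:
Breadth-first toward 6:
  depth 0: {0}
  depth 1: {2,5}
  depth 2: {1,6,7,8}
depth(6)=2, e.g. b·tau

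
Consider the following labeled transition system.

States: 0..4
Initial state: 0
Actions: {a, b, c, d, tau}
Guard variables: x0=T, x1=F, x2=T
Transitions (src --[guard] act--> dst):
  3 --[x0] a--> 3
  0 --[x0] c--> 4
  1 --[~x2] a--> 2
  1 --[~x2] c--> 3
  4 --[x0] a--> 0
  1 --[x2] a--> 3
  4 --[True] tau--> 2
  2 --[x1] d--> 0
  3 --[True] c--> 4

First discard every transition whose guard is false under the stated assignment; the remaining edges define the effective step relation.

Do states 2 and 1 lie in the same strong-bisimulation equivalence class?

Refine partition for ~:
  π0 = {{0,1,2,3,4}}
  π1 = {{0},{1},{2},{3},{4}}
Fixed point at round 2; 5 class(es).
[2]={2}  [1]={1}

Answer: NOT BISIMILAR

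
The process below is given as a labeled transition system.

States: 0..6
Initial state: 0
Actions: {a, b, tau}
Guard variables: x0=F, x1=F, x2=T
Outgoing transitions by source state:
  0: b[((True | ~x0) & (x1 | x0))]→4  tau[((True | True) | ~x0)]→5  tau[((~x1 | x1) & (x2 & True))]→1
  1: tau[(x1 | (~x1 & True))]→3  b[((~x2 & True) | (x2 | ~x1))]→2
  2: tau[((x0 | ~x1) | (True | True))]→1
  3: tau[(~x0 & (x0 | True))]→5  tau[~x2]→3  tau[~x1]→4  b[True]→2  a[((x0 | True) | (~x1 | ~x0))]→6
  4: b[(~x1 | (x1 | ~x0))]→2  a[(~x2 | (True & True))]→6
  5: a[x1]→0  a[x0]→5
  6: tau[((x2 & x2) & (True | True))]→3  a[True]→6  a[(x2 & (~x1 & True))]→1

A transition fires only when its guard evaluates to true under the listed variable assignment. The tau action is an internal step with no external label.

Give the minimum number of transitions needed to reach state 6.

Answer: 3

Working:
BFS to 6:
  L0 = {0}
  L1 = {1,5}
  L2 = {2,3}
  L3 = {4,6}
depth(6)=3, e.g. tau·tau·a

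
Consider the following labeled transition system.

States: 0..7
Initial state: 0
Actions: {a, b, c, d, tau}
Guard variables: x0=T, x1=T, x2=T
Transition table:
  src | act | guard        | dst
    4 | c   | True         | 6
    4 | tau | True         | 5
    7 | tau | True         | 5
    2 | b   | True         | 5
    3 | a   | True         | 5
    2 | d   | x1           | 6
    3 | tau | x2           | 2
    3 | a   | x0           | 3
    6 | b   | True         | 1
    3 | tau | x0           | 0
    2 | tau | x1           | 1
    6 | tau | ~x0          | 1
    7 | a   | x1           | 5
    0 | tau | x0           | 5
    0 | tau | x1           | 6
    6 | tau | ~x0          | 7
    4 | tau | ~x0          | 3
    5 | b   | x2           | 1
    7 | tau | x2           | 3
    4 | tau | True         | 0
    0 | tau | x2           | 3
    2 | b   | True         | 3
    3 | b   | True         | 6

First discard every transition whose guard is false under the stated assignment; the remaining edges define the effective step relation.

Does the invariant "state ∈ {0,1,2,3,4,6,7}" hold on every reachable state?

Answer: INVARIANT VIOLATED at state 5

Working:
Safe = {0,1,2,3,4,6,7}
R = {0,1,2,3,5,6}
  0: ok
  1: ok
  2: ok
  3: ok
  5: outside
  6: ok
reach 5 via tau — violates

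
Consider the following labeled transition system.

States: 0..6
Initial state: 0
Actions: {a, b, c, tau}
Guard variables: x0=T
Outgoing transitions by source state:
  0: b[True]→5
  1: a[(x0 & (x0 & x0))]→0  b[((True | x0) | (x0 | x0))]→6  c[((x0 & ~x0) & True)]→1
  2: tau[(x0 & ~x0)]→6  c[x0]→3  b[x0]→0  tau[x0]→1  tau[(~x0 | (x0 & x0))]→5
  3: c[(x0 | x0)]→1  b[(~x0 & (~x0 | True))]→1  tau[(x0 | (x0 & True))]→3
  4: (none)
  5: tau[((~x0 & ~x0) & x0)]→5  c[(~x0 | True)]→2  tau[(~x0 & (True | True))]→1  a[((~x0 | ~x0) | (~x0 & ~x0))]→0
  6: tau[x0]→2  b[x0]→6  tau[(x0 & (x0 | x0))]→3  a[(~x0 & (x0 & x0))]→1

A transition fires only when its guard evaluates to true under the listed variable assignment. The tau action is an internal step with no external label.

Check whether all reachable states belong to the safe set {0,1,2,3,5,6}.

Answer: INVARIANT HOLDS

Analysis:
Safe = {0,1,2,3,5,6}
R = {0,1,2,3,5,6}
  0: ✓
  1: ✓
  2: ✓
  3: ✓
  5: ✓
  6: ✓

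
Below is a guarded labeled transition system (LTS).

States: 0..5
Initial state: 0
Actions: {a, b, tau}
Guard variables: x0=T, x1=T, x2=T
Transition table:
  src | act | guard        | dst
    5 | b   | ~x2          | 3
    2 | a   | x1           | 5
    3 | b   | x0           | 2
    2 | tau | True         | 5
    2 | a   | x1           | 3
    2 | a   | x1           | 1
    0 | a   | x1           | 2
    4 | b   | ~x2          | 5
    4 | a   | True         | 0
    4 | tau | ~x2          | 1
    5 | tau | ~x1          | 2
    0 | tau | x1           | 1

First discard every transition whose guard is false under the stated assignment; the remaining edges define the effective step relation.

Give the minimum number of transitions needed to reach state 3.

Breadth-first toward 3:
  L0 = {0}
  L1 = {1,2}
  L2 = {3,5}
first hit 3 at d=2 via a·a

Answer: 2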